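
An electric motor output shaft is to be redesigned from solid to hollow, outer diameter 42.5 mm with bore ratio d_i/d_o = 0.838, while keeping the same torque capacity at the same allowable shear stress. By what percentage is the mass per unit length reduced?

Equal τ_max and T ⇒ the solid shaft needs d_s³ = d_o³(1−k⁴), so d_s = 42.5·(1−0.838⁴)^(1/3) = 33.89 mm.
Area ratio A_h/A_s = d_o²(1−k²)/d_s² = (1−k²)/(1−k⁴)^(2/3) = 0.4684.
Mass saving = 1 − 0.4684 = 53.2 %.

53.2 %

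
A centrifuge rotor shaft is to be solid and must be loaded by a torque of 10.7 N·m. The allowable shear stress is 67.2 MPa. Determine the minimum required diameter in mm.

For a solid shaft τ_max = 16T/(πd³), so d = (16T/(π τ_allow))^(1/3) = (16·10.70/(π·6.72×10^7))^(1/3) = 0.009325 m.

9.33 mm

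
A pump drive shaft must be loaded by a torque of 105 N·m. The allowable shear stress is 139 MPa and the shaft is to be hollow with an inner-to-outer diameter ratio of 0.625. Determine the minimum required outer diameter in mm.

For a hollow shaft with d_i/d_o = 0.625: τ_max = 16T/(π d_o³ (1−k⁴)), so d_o = [16T/(π τ_allow (1−k⁴))]^(1/3) = [16·105.0/(π·1.39×10^8·0.8474)]^(1/3) = 0.01656 m.

16.6 mm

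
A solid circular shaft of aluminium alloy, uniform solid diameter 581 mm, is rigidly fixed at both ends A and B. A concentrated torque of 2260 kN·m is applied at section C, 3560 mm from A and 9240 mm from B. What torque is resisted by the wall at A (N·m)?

1.63e6 N·m

With uniform GJ and both ends fixed, compatibility θ_AC = θ_CB gives T_A·a = T_B·b, together with T_A + T_B = T₀.
T_A = T₀·b/(a+b) = 2.260e6·9240/12800 = 1.631e6 N·m; T_B = 628600 N·m.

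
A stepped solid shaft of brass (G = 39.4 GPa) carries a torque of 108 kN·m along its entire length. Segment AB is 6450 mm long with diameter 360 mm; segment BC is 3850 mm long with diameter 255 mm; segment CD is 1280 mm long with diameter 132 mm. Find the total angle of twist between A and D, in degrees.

8.82°

J_AB = π(0.360)⁴/32 = 1.65×10^-3 m⁴; J_BC = π(0.255)⁴/32 = 4.15×10^-4 m⁴; J_CD = π(0.132)⁴/32 = 2.98×10^-5 m⁴.
θ = (T/G)·Σ L_i/J_i = (108000/39.4×10⁹)·(6.45/1.65×10^-3 + 3.85/4.15×10^-4 + 1.28/2.98×10^-5) = 0.1539 rad.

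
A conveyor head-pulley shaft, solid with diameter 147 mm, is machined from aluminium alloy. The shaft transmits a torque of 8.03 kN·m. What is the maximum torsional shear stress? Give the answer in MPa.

12.9 MPa

J = πd⁴/32 = π(0.147)⁴/32 = 4.584×10^-5 m⁴.
τ_max = T·r/J = 8030 × 0.0735 / 4.584×10^-5 = 1.287×10^7 Pa.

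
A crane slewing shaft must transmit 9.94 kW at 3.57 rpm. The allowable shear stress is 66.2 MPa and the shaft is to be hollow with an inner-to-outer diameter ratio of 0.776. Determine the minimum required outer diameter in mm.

148 mm

ω = 2π·3.57/60 = 0.3738 rad/s, so T = P/ω = 9.94×10³ / 0.3738 = 26590 N·m.
For a hollow shaft with d_i/d_o = 0.776: τ_max = 16T/(π d_o³ (1−k⁴)), so d_o = [16T/(π τ_allow (1−k⁴))]^(1/3) = [16·26590/(π·6.62×10^7·0.6374)]^(1/3) = 0.1475 m.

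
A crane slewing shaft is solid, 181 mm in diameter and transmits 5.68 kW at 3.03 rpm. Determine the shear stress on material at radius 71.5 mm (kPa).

12100 kPa

ω = 2π·3.03/60 = 0.3173 rad/s, so T = P/ω = 5.68×10³ / 0.3173 = 17900 N·m.
J = πd⁴/32 = π(0.181)⁴/32 = 1.054×10^-4 m⁴.
Shear stress varies linearly with radius: τ = T·r/J = 17900 × 0.0715 / 1.054×10^-4 = 1.215×10^7 Pa.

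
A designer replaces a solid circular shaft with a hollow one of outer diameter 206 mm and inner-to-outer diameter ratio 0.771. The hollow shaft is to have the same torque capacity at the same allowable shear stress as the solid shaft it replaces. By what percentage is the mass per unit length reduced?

45.8 %

Equal τ_max and T ⇒ the solid shaft needs d_s³ = d_o³(1−k⁴), so d_s = 206·(1−0.771⁴)^(1/3) = 178.1 mm.
Area ratio A_h/A_s = d_o²(1−k²)/d_s² = (1−k²)/(1−k⁴)^(2/3) = 0.5423.
Mass saving = 1 − 0.5423 = 45.8 %.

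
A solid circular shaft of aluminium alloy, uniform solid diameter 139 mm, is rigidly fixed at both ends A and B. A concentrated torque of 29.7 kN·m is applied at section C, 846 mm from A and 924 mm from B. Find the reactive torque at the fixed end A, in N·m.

15500 N·m

With uniform GJ and both ends fixed, compatibility θ_AC = θ_CB gives T_A·a = T_B·b, together with T_A + T_B = T₀.
T_A = T₀·b/(a+b) = 29700·924/1770 = 15500 N·m; T_B = 14200 N·m.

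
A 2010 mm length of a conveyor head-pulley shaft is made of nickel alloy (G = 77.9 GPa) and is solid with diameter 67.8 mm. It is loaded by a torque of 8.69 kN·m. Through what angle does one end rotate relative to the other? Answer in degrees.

J = πd⁴/32 = π(0.0678)⁴/32 = 2.075×10^-6 m⁴.
θ = T·L/(G·J) = 8690 × 2.01 / (77.9×10⁹ × 2.075×10^-6) = 0.1081 rad.

6.19°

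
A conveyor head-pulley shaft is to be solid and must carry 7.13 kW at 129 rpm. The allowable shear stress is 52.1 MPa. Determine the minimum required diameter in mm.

37.2 mm

ω = 2π·129/60 = 13.51 rad/s, so T = P/ω = 7.13×10³ / 13.51 = 527.8 N·m.
For a solid shaft τ_max = 16T/(πd³), so d = (16T/(π τ_allow))^(1/3) = (16·527.8/(π·5.21×10^7))^(1/3) = 0.03723 m.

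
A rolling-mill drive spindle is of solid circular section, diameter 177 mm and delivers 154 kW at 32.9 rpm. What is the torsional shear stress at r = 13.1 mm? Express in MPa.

6.08 MPa

ω = 2π·32.9/60 = 3.445 rad/s, so T = P/ω = 154×10³ / 3.445 = 44700 N·m.
J = πd⁴/32 = π(0.177)⁴/32 = 9.636×10^-5 m⁴.
Shear stress varies linearly with radius: τ = T·r/J = 44700 × 0.0131 / 9.636×10^-5 = 6.077×10^6 Pa.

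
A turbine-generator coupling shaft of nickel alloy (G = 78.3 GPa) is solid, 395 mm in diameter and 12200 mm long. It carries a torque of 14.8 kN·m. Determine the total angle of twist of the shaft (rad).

9.65e-4 rad

J = πd⁴/32 = π(0.395)⁴/32 = 2.390×10^-3 m⁴.
θ = T·L/(G·J) = 14800 × 12.2 / (78.3×10⁹ × 2.390×10^-3) = 9.649×10^-4 rad.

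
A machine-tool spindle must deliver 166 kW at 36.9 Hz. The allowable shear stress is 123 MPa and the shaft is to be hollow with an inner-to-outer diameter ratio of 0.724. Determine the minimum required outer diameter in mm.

ω = 2π·36.9 = 231.8 rad/s, so T = P/ω = 166×10³ / 231.8 = 716.0 N·m.
For a hollow shaft with d_i/d_o = 0.724: τ_max = 16T/(π d_o³ (1−k⁴)), so d_o = [16T/(π τ_allow (1−k⁴))]^(1/3) = [16·716.0/(π·1.23×10^8·0.7252)]^(1/3) = 0.03445 m.

34.4 mm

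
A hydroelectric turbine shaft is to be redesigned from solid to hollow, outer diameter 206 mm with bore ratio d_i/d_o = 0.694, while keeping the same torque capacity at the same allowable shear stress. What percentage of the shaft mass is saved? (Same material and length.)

Equal τ_max and T ⇒ the solid shaft needs d_s³ = d_o³(1−k⁴), so d_s = 206·(1−0.694⁴)^(1/3) = 188.7 mm.
Area ratio A_h/A_s = d_o²(1−k²)/d_s² = (1−k²)/(1−k⁴)^(2/3) = 0.6181.
Mass saving = 1 − 0.6181 = 38.2 %.

38.2 %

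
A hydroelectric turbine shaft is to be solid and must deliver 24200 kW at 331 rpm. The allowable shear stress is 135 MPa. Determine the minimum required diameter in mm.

ω = 2π·331/60 = 34.66 rad/s, so T = P/ω = 24200×10³ / 34.66 = 698200 N·m.
For a solid shaft τ_max = 16T/(πd³), so d = (16T/(π τ_allow))^(1/3) = (16·698200/(π·1.35×10^8))^(1/3) = 0.2975 m.

298 mm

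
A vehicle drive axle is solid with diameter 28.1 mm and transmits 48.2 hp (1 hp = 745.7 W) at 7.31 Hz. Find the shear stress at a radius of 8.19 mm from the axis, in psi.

15200 psi

ω = 2π·7.31 = 45.93 rad/s, so T = P/ω = 48.2×745.7 / 45.93 = 782.6 N·m.
J = πd⁴/32 = π(0.0281)⁴/32 = 6.121×10^-8 m⁴.
Shear stress varies linearly with radius: τ = T·r/J = 782.6 × 0.00819 / 6.121×10^-8 = 1.047×10^8 Pa.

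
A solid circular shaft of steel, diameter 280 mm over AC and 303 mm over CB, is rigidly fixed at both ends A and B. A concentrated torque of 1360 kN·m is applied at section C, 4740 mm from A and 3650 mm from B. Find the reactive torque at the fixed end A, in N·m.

489000 N·m

Compatibility: T_A·a/J_AC = T_B·b/J_CB with T_A + T_B = T₀.
J_AC = 6.03×10^-4 m⁴, J_CB = 8.28×10^-4 m⁴, so T_A = T₀·(J_AC/a)/((J_AC/a)+(J_CB/b)) = 489100 N·m, T_B = 870900 N·m.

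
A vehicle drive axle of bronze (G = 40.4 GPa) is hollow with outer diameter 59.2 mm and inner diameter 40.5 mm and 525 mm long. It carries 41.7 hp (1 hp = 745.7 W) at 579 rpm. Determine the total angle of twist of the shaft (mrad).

ω = 2π·579/60 = 60.63 rad/s, so T = P/ω = 41.7×745.7 / 60.63 = 512.9 N·m.
J = π(d_o⁴ − d_i⁴)/32 = π(0.0592⁴ − 0.0405⁴)/32 = 9.417×10^-7 m⁴.
θ = T·L/(G·J) = 512.9 × 0.525 / (40.4×10⁹ × 9.417×10^-7) = 7.077×10^-3 rad.

7.08 mrad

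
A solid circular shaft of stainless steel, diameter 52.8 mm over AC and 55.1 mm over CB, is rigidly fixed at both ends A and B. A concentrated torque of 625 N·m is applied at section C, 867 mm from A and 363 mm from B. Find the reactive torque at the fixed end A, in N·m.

Compatibility: T_A·a/J_AC = T_B·b/J_CB with T_A + T_B = T₀.
J_AC = 7.63×10^-7 m⁴, J_CB = 9.05×10^-7 m⁴, so T_A = T₀·(J_AC/a)/((J_AC/a)+(J_CB/b)) = 163.1 N·m, T_B = 461.9 N·m.

163 N·m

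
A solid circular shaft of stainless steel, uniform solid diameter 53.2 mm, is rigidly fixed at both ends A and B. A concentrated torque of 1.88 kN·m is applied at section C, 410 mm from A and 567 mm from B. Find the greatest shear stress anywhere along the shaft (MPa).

With uniform GJ and both ends fixed, compatibility θ_AC = θ_CB gives T_A·a = T_B·b, together with T_A + T_B = T₀.
T_A = T₀·b/(a+b) = 1880·567/977.0 = 1091 N·m; T_B = 788.9 N·m.
τ in each portion: τ_AC = 3.69×10^7 Pa, τ_CB = 2.67×10^7 Pa; maximum is in AC.
τ_max = T_AC·r/J = 1091·0.0266/7.86×10^-7 = 3.690×10^7 Pa.

36.9 MPa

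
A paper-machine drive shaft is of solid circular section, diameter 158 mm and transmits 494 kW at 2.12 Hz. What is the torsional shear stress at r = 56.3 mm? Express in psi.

ω = 2π·2.12 = 13.32 rad/s, so T = P/ω = 494×10³ / 13.32 = 37090 N·m.
J = πd⁴/32 = π(0.158)⁴/32 = 6.118×10^-5 m⁴.
Shear stress varies linearly with radius: τ = T·r/J = 37090 × 0.0563 / 6.118×10^-5 = 3.413×10^7 Pa.

4950 psi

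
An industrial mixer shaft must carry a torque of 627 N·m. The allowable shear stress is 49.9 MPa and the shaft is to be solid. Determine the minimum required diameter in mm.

For a solid shaft τ_max = 16T/(πd³), so d = (16T/(π τ_allow))^(1/3) = (16·627.0/(π·4.99×10^7))^(1/3) = 0.04000 m.

40.0 mm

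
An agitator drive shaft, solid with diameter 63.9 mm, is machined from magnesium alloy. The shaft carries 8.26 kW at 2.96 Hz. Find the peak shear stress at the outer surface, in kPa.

ω = 2π·2.96 = 18.60 rad/s, so T = P/ω = 8.26×10³ / 18.60 = 444.1 N·m.
J = πd⁴/32 = π(0.0639)⁴/32 = 1.637×10^-6 m⁴.
τ_max = T·r/J = 444.1 × 0.0319 / 1.637×10^-6 = 8.669×10^6 Pa.

8670 kPa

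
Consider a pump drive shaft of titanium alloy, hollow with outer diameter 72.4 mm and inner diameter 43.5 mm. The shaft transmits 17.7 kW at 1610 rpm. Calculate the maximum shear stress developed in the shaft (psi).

235 psi

ω = 2π·1610/60 = 168.6 rad/s, so T = P/ω = 17.7×10³ / 168.6 = 105.0 N·m.
J = π(d_o⁴ − d_i⁴)/32 = π(0.0724⁴ − 0.0435⁴)/32 = 2.346×10^-6 m⁴.
τ_max = T·r/J = 105.0 × 0.0362 / 2.346×10^-6 = 1.620×10^6 Pa.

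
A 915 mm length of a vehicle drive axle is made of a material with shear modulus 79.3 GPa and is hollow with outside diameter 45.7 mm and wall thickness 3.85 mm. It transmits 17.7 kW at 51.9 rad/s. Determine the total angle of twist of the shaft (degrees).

1.01°

ω = 51.9 rad/s, so T = P/ω = 17.7×10³ / 51.90 = 341.0 N·m.
J = π(d_o⁴ − d_i⁴)/32 = π(0.0457⁴ − 0.0380⁴)/32 = 2.235×10^-7 m⁴.
θ = T·L/(G·J) = 341.0 × 0.915 / (79.3×10⁹ × 2.235×10^-7) = 0.01761 rad.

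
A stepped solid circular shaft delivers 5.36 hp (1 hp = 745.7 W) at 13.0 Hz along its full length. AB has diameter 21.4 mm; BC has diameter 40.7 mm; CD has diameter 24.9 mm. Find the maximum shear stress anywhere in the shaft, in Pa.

ω = 2π·13.0 = 81.68 rad/s, so T = P/ω = 5.36×745.7 / 81.68 = 48.93 N·m.
Under the same torque, τ_max = 16T/(πd³) is largest where d is smallest — segment AB (d = 21.4 mm).
τ_max = 16·48.93/(π·(0.0214)³) = 2.543×10^7 Pa.

2.54e7 Pa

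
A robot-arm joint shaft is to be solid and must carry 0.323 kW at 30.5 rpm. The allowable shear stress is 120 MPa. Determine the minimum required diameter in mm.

ω = 2π·30.5/60 = 3.194 rad/s, so T = P/ω = 0.323×10³ / 3.194 = 101.1 N·m.
For a solid shaft τ_max = 16T/(πd³), so d = (16T/(π τ_allow))^(1/3) = (16·101.1/(π·1.20×10^8))^(1/3) = 0.01625 m.

16.3 mm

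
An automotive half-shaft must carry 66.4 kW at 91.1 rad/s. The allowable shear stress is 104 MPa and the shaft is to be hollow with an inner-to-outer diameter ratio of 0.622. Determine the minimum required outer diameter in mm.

34.8 mm

ω = 91.1 rad/s, so T = P/ω = 66.4×10³ / 91.10 = 728.9 N·m.
For a hollow shaft with d_i/d_o = 0.622: τ_max = 16T/(π d_o³ (1−k⁴)), so d_o = [16T/(π τ_allow (1−k⁴))]^(1/3) = [16·728.9/(π·1.04×10^8·0.8503)]^(1/3) = 0.03475 m.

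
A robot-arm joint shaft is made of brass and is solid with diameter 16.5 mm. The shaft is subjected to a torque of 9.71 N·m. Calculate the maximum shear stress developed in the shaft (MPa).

11.0 MPa

J = πd⁴/32 = π(0.0165)⁴/32 = 7.277×10^-9 m⁴.
τ_max = T·r/J = 9.710 × 0.00825 / 7.277×10^-9 = 1.101×10^7 Pa.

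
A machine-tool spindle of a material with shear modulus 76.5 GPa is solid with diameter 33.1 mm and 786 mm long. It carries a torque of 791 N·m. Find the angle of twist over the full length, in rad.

J = πd⁴/32 = π(0.0331)⁴/32 = 1.178×10^-7 m⁴.
θ = T·L/(G·J) = 791.0 × 0.786 / (76.5×10⁹ × 1.178×10^-7) = 0.06896 rad.

0.0690 rad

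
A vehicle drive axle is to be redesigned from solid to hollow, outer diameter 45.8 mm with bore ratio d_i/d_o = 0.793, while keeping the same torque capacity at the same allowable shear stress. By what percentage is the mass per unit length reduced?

Equal τ_max and T ⇒ the solid shaft needs d_s³ = d_o³(1−k⁴), so d_s = 45.8·(1−0.793⁴)^(1/3) = 38.73 mm.
Area ratio A_h/A_s = d_o²(1−k²)/d_s² = (1−k²)/(1−k⁴)^(2/3) = 0.5191.
Mass saving = 1 − 0.5191 = 48.1 %.

48.1 %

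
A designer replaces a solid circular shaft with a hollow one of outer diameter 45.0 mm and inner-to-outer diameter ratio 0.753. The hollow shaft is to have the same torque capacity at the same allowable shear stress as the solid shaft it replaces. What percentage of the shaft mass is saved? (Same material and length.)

Equal τ_max and T ⇒ the solid shaft needs d_s³ = d_o³(1−k⁴), so d_s = 45.0·(1−0.753⁴)^(1/3) = 39.54 mm.
Area ratio A_h/A_s = d_o²(1−k²)/d_s² = (1−k²)/(1−k⁴)^(2/3) = 0.5608.
Mass saving = 1 − 0.5608 = 43.9 %.

43.9 %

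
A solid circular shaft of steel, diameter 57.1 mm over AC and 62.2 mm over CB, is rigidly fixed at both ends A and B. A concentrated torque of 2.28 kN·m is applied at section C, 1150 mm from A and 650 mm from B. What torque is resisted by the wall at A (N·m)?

Compatibility: T_A·a/J_AC = T_B·b/J_CB with T_A + T_B = T₀.
J_AC = 1.04×10^-6 m⁴, J_CB = 1.47×10^-6 m⁴, so T_A = T₀·(J_AC/a)/((J_AC/a)+(J_CB/b)) = 653.1 N·m, T_B = 1627 N·m.

653 N·m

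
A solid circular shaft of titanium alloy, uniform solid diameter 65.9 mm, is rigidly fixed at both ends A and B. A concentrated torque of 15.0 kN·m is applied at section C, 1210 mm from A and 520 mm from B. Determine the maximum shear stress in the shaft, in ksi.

27.1 ksi

With uniform GJ and both ends fixed, compatibility θ_AC = θ_CB gives T_A·a = T_B·b, together with T_A + T_B = T₀.
T_A = T₀·b/(a+b) = 15000·520/1730 = 4509 N·m; T_B = 10490 N·m.
τ in each portion: τ_AC = 8.02×10^7 Pa, τ_CB = 1.87×10^8 Pa; maximum is in CB.
τ_max = T_CB·r/J = 10490·0.0330/1.85×10^-6 = 1.867×10^8 Pa.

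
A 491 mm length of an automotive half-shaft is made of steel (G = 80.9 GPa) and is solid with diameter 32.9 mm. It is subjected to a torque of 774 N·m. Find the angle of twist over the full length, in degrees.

J = πd⁴/32 = π(0.0329)⁴/32 = 1.150×10^-7 m⁴.
θ = T·L/(G·J) = 774.0 × 0.491 / (80.9×10⁹ × 1.150×10^-7) = 0.04084 rad.

2.34°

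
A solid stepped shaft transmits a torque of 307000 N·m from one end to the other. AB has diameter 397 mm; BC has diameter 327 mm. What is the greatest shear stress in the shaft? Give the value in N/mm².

Under the same torque, τ_max = 16T/(πd³) is largest where d is smallest — segment BC (d = 327 mm).
τ_max = 16·307000/(π·(0.327)³) = 4.472×10^7 Pa.

44.7 N/mm²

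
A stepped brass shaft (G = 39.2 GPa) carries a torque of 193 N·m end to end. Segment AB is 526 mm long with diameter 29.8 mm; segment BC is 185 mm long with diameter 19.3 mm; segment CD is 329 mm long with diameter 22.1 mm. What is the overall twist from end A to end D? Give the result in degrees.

J_AB = π(0.0298)⁴/32 = 7.74×10^-8 m⁴; J_BC = π(0.0193)⁴/32 = 1.36×10^-8 m⁴; J_CD = π(0.0221)⁴/32 = 2.34×10^-8 m⁴.
θ = (T/G)·Σ L_i/J_i = (193.0/39.2×10⁹)·(0.526/7.74×10^-8 + 0.185/1.36×10^-8 + 0.329/2.34×10^-8) = 0.1695 rad.

9.71°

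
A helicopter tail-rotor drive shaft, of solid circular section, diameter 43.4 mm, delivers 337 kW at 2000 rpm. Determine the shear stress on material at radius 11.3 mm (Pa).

5.22e7 Pa

ω = 2π·2000/60 = 209.4 rad/s, so T = P/ω = 337×10³ / 209.4 = 1609 N·m.
J = πd⁴/32 = π(0.0434)⁴/32 = 3.483×10^-7 m⁴.
Shear stress varies linearly with radius: τ = T·r/J = 1609 × 0.0113 / 3.483×10^-7 = 5.220×10^7 Pa.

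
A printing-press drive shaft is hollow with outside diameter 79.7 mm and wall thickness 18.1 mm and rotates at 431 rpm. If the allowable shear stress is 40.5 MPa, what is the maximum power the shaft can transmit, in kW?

166 kW

J = π(d_o⁴ − d_i⁴)/32 = π(0.0797⁴ − 0.0435⁴)/32 = 3.610×10^-6 m⁴.
T_max = τ_allow·J/r = 4.05×10^7 × 3.610×10^-6 / 0.0399 = 3669 N·m.
ω = 2π·431/60 = 45.13 rad/s, so P_max = T_max·ω = 1.656×10^5 W.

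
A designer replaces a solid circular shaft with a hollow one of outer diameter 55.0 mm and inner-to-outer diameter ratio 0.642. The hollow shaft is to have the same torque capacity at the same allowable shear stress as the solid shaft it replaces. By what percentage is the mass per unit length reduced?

Equal τ_max and T ⇒ the solid shaft needs d_s³ = d_o³(1−k⁴), so d_s = 55.0·(1−0.642⁴)^(1/3) = 51.69 mm.
Area ratio A_h/A_s = d_o²(1−k²)/d_s² = (1−k²)/(1−k⁴)^(2/3) = 0.6655.
Mass saving = 1 − 0.6655 = 33.4 %.

33.4 %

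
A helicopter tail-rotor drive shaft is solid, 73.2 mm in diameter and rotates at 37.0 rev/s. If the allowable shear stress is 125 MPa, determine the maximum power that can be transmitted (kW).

2240 kW

J = πd⁴/32 = π(0.0732)⁴/32 = 2.819×10^-6 m⁴.
T_max = τ_allow·J/r = 1.25×10^8 × 2.819×10^-6 / 0.0366 = 9627 N·m.
ω = 2π·37.0 = 232.5 rad/s, so P_max = T_max·ω = 2.238×10^6 W.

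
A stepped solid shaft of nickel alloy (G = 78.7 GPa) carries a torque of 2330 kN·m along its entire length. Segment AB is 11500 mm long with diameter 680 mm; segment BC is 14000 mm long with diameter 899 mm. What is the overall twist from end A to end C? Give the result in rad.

0.0227 rad

J_AB = π(0.680)⁴/32 = 0.0210 m⁴; J_BC = π(0.899)⁴/32 = 0.0641 m⁴.
θ = (T/G)·Σ L_i/J_i = (2.330e6/78.7×10⁹)·(11.5/0.0210 + 14.0/0.0641) = 0.02268 rad.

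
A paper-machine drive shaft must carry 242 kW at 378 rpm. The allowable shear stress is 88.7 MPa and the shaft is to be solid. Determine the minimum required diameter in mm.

70.5 mm

ω = 2π·378/60 = 39.58 rad/s, so T = P/ω = 242×10³ / 39.58 = 6114 N·m.
For a solid shaft τ_max = 16T/(πd³), so d = (16T/(π τ_allow))^(1/3) = (16·6114/(π·8.87×10^7))^(1/3) = 0.07054 m.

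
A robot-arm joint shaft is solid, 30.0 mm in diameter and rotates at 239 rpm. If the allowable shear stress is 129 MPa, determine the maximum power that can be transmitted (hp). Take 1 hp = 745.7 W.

23.0 hp

J = πd⁴/32 = π(0.0300)⁴/32 = 7.952×10^-8 m⁴.
T_max = τ_allow·J/r = 1.29×10^8 × 7.952×10^-8 / 0.0150 = 683.9 N·m.
ω = 2π·239/60 = 25.03 rad/s, so P_max = T_max·ω = 1.712×10^4 W.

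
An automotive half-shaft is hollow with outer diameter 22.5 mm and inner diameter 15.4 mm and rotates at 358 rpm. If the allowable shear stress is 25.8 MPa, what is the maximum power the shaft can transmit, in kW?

1.69 kW

J = π(d_o⁴ − d_i⁴)/32 = π(0.0225⁴ − 0.0154⁴)/32 = 1.964×10^-8 m⁴.
T_max = τ_allow·J/r = 2.58×10^7 × 1.964×10^-8 / 0.0112 = 45.04 N·m.
ω = 2π·358/60 = 37.49 rad/s, so P_max = T_max·ω = 1689 W.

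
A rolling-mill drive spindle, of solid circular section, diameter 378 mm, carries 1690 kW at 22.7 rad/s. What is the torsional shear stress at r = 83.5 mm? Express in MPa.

3.10 MPa

ω = 22.7 rad/s, so T = P/ω = 1690×10³ / 22.70 = 74450 N·m.
J = πd⁴/32 = π(0.378)⁴/32 = 2.004×10^-3 m⁴.
Shear stress varies linearly with radius: τ = T·r/J = 74450 × 0.0835 / 2.004×10^-3 = 3.102×10^6 Pa.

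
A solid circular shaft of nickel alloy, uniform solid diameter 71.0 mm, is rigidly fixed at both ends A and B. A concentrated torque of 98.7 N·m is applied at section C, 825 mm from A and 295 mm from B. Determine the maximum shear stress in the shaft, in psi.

150 psi

With uniform GJ and both ends fixed, compatibility θ_AC = θ_CB gives T_A·a = T_B·b, together with T_A + T_B = T₀.
T_A = T₀·b/(a+b) = 98.70·295/1120 = 26.00 N·m; T_B = 72.70 N·m.
τ in each portion: τ_AC = 3.70×10^5 Pa, τ_CB = 1.03×10^6 Pa; maximum is in CB.
τ_max = T_CB·r/J = 72.70·0.0355/2.49×10^-6 = 1.035×10^6 Pa.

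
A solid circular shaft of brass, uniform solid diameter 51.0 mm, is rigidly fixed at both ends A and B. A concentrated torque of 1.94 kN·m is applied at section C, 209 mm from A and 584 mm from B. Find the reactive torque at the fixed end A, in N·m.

1430 N·m

With uniform GJ and both ends fixed, compatibility θ_AC = θ_CB gives T_A·a = T_B·b, together with T_A + T_B = T₀.
T_A = T₀·b/(a+b) = 1940·584/793.0 = 1429 N·m; T_B = 511.3 N·m.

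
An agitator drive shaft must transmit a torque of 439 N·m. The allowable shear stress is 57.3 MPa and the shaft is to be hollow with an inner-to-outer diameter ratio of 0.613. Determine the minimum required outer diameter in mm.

35.7 mm

For a hollow shaft with d_i/d_o = 0.613: τ_max = 16T/(π d_o³ (1−k⁴)), so d_o = [16T/(π τ_allow (1−k⁴))]^(1/3) = [16·439.0/(π·5.73×10^7·0.8588)]^(1/3) = 0.03568 m.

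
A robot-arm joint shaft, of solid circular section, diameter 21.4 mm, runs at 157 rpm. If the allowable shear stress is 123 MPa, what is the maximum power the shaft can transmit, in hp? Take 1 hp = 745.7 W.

5.22 hp

J = πd⁴/32 = π(0.0214)⁴/32 = 2.059×10^-8 m⁴.
T_max = τ_allow·J/r = 1.23×10^8 × 2.059×10^-8 / 0.0107 = 236.7 N·m.
ω = 2π·157/60 = 16.44 rad/s, so P_max = T_max·ω = 3891 W.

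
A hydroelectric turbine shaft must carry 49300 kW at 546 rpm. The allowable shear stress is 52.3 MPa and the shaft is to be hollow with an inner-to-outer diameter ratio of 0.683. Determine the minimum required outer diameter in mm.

ω = 2π·546/60 = 57.18 rad/s, so T = P/ω = 49300×10³ / 57.18 = 862200 N·m.
For a hollow shaft with d_i/d_o = 0.683: τ_max = 16T/(π d_o³ (1−k⁴)), so d_o = [16T/(π τ_allow (1−k⁴))]^(1/3) = [16·862200/(π·5.23×10^7·0.7824)]^(1/3) = 0.4752 m.

475 mm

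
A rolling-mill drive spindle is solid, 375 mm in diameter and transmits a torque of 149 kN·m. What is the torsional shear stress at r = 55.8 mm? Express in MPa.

J = πd⁴/32 = π(0.375)⁴/32 = 1.941×10^-3 m⁴.
Shear stress varies linearly with radius: τ = T·r/J = 149000 × 0.0558 / 1.941×10^-3 = 4.282×10^6 Pa.

4.28 MPa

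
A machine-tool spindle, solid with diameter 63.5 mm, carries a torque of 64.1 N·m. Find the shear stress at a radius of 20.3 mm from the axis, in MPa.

J = πd⁴/32 = π(0.0635)⁴/32 = 1.596×10^-6 m⁴.
Shear stress varies linearly with radius: τ = T·r/J = 64.10 × 0.0203 / 1.596×10^-6 = 8.152×10^5 Pa.

0.815 MPa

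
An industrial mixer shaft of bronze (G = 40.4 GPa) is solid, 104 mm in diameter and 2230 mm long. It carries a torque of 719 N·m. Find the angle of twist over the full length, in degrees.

J = πd⁴/32 = π(0.104)⁴/32 = 1.149×10^-5 m⁴.
θ = T·L/(G·J) = 719.0 × 2.23 / (40.4×10⁹ × 1.149×10^-5) = 3.456×10^-3 rad.

0.198°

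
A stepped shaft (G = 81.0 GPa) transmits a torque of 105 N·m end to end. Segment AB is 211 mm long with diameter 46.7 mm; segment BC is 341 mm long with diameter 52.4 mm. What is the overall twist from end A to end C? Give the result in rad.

J_AB = π(0.0467)⁴/32 = 4.67×10^-7 m⁴; J_BC = π(0.0524)⁴/32 = 7.40×10^-7 m⁴.
θ = (T/G)·Σ L_i/J_i = (105.0/81.0×10⁹)·(0.211/4.67×10^-7 + 0.341/7.40×10^-7) = 1.183×10^-3 rad.

0.00118 rad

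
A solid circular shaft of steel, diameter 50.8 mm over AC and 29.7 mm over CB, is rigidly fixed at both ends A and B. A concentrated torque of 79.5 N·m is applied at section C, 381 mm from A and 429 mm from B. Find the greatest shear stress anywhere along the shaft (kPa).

Compatibility: T_A·a/J_AC = T_B·b/J_CB with T_A + T_B = T₀.
J_AC = 6.54×10^-7 m⁴, J_CB = 7.64×10^-8 m⁴, so T_A = T₀·(J_AC/a)/((J_AC/a)+(J_CB/b)) = 72.03 N·m, T_B = 7.474 N·m.
τ in each portion: τ_AC = 2.80×10^6 Pa, τ_CB = 1.45×10^6 Pa; maximum is in AC.
τ_max = T_AC·r/J = 72.03·0.0254/6.54×10^-7 = 2.798×10^6 Pa.

2800 kPa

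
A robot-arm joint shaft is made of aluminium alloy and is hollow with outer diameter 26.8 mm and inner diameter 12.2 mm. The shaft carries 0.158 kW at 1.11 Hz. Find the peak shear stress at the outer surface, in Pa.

ω = 2π·1.11 = 6.974 rad/s, so T = P/ω = 0.158×10³ / 6.974 = 22.65 N·m.
J = π(d_o⁴ − d_i⁴)/32 = π(0.0268⁴ − 0.0122⁴)/32 = 4.847×10^-8 m⁴.
τ_max = T·r/J = 22.65 × 0.0134 / 4.847×10^-8 = 6.263×10^6 Pa.

6.26e6 Pa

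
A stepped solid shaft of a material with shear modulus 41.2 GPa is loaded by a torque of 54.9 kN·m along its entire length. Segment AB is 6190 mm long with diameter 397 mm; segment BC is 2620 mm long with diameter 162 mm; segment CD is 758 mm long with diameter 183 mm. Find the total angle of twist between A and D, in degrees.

J_AB = π(0.397)⁴/32 = 2.44×10^-3 m⁴; J_BC = π(0.162)⁴/32 = 6.76×10^-5 m⁴; J_CD = π(0.183)⁴/32 = 1.10×10^-4 m⁴.
θ = (T/G)·Σ L_i/J_i = (54900/41.2×10⁹)·(6.19/2.44×10^-3 + 2.62/6.76×10^-5 + 0.758/1.10×10^-4) = 0.06419 rad.

3.68°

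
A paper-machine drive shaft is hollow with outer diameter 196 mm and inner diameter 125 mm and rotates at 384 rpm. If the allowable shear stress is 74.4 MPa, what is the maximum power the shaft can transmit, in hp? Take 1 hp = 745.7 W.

J = π(d_o⁴ − d_i⁴)/32 = π(0.196⁴ − 0.125⁴)/32 = 1.209×10^-4 m⁴.
T_max = τ_allow·J/r = 7.44×10^7 × 1.209×10^-4 / 0.0980 = 91800 N·m.
ω = 2π·384/60 = 40.21 rad/s, so P_max = T_max·ω = 3.691×10^6 W.

4950 hp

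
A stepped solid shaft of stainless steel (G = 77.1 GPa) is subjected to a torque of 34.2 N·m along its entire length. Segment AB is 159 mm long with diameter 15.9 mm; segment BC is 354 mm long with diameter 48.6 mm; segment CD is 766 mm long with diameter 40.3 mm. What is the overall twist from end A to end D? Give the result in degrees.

J_AB = π(0.0159)⁴/32 = 6.27×10^-9 m⁴; J_BC = π(0.0486)⁴/32 = 5.48×10^-7 m⁴; J_CD = π(0.0403)⁴/32 = 2.59×10^-7 m⁴.
θ = (T/G)·Σ L_i/J_i = (34.20/77.1×10⁹)·(0.159/6.27×10^-9 + 0.354/5.48×10^-7 + 0.766/2.59×10^-7) = 0.01284 rad.

0.736°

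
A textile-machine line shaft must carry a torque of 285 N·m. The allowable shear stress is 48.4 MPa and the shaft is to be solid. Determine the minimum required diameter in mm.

31.1 mm

For a solid shaft τ_max = 16T/(πd³), so d = (16T/(π τ_allow))^(1/3) = (16·285.0/(π·4.84×10^7))^(1/3) = 0.03107 m.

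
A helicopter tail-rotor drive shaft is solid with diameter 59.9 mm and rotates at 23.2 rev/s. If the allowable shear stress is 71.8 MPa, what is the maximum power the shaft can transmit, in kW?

J = πd⁴/32 = π(0.0599)⁴/32 = 1.264×10^-6 m⁴.
T_max = τ_allow·J/r = 7.18×10^7 × 1.264×10^-6 / 0.0300 = 3030 N·m.
ω = 2π·23.2 = 145.8 rad/s, so P_max = T_max·ω = 4.417×10^5 W.

442 kW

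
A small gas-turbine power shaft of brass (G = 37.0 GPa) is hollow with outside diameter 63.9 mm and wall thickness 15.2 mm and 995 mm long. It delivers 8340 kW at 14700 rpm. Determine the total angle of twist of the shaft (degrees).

5.52°

ω = 2π·14700/60 = 1539 rad/s, so T = P/ω = 8340×10³ / 1539 = 5418 N·m.
J = π(d_o⁴ − d_i⁴)/32 = π(0.0639⁴ − 0.0335⁴)/32 = 1.513×10^-6 m⁴.
θ = T·L/(G·J) = 5418 × 0.995 / (37.0×10⁹ × 1.513×10^-6) = 0.09628 rad.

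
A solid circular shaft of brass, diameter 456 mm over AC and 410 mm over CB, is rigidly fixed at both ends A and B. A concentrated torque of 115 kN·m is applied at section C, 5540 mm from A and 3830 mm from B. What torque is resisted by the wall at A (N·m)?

59100 N·m

Compatibility: T_A·a/J_AC = T_B·b/J_CB with T_A + T_B = T₀.
J_AC = 4.24×10^-3 m⁴, J_CB = 2.77×10^-3 m⁴, so T_A = T₀·(J_AC/a)/((J_AC/a)+(J_CB/b)) = 59120 N·m, T_B = 55880 N·m.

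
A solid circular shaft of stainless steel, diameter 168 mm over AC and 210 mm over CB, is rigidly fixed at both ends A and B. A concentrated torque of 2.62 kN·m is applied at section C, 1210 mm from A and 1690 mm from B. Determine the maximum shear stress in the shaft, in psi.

149 psi

Compatibility: T_A·a/J_AC = T_B·b/J_CB with T_A + T_B = T₀.
J_AC = 7.82×10^-5 m⁴, J_CB = 1.91×10^-4 m⁴, so T_A = T₀·(J_AC/a)/((J_AC/a)+(J_CB/b)) = 953.4 N·m, T_B = 1667 N·m.
τ in each portion: τ_AC = 1.02×10^6 Pa, τ_CB = 9.17×10^5 Pa; maximum is in AC.
τ_max = T_AC·r/J = 953.4·0.0840/7.82×10^-5 = 1.024×10^6 Pa.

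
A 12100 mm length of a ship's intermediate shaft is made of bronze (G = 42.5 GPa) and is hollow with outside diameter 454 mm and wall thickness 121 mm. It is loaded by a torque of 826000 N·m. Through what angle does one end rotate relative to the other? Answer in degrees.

J = π(d_o⁴ − d_i⁴)/32 = π(0.454⁴ − 0.212⁴)/32 = 3.973×10^-3 m⁴.
θ = T·L/(G·J) = 826000 × 12.1 / (42.5×10⁹ × 3.973×10^-3) = 0.05920 rad.

3.39°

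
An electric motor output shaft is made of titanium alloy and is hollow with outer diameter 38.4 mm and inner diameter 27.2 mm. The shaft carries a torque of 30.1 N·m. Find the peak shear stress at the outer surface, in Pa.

3.62e6 Pa

J = π(d_o⁴ − d_i⁴)/32 = π(0.0384⁴ − 0.0272⁴)/32 = 1.597×10^-7 m⁴.
τ_max = T·r/J = 30.10 × 0.0192 / 1.597×10^-7 = 3.618×10^6 Pa.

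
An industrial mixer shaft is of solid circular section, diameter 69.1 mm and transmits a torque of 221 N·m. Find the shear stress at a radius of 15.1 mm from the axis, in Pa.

J = πd⁴/32 = π(0.0691)⁴/32 = 2.238×10^-6 m⁴.
Shear stress varies linearly with radius: τ = T·r/J = 221.0 × 0.0151 / 2.238×10^-6 = 1.491×10^6 Pa.

1.49e6 Pa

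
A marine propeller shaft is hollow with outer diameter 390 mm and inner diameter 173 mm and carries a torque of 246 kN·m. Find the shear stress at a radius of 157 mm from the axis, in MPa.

J = π(d_o⁴ − d_i⁴)/32 = π(0.390⁴ − 0.173⁴)/32 = 2.183×10^-3 m⁴.
Shear stress varies linearly with radius: τ = T·r/J = 246000 × 0.157 / 2.183×10^-3 = 1.769×10^7 Pa.

17.7 MPa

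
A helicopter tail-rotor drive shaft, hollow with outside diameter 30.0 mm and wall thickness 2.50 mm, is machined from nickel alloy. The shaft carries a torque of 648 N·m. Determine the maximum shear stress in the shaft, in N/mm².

J = π(d_o⁴ − d_i⁴)/32 = π(0.0300⁴ − 0.0250⁴)/32 = 4.117×10^-8 m⁴.
τ_max = T·r/J = 648.0 × 0.0150 / 4.117×10^-8 = 2.361×10^8 Pa.

236 N/mm²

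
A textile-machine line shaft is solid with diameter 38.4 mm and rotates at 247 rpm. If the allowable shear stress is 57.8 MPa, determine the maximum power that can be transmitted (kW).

16.6 kW

J = πd⁴/32 = π(0.0384)⁴/32 = 2.135×10^-7 m⁴.
T_max = τ_allow·J/r = 5.78×10^7 × 2.135×10^-7 / 0.0192 = 642.6 N·m.
ω = 2π·247/60 = 25.87 rad/s, so P_max = T_max·ω = 1.662×10^4 W.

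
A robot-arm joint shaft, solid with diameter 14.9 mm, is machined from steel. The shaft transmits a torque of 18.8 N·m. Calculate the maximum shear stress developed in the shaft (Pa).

J = πd⁴/32 = π(0.0149)⁴/32 = 4.839×10^-9 m⁴.
τ_max = T·r/J = 18.80 × 0.00745 / 4.839×10^-9 = 2.894×10^7 Pa.

2.89e7 Pa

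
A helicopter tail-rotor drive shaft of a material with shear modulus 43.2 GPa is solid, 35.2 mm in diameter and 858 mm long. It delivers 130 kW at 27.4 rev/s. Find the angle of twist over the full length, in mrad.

ω = 2π·27.4 = 172.2 rad/s, so T = P/ω = 130×10³ / 172.2 = 755.1 N·m.
J = πd⁴/32 = π(0.0352)⁴/32 = 1.507×10^-7 m⁴.
θ = T·L/(G·J) = 755.1 × 0.858 / (43.2×10⁹ × 1.507×10^-7) = 0.09951 rad.

99.5 mrad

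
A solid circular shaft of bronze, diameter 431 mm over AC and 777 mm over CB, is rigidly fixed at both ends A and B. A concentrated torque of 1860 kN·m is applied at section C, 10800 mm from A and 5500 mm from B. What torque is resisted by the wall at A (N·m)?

Compatibility: T_A·a/J_AC = T_B·b/J_CB with T_A + T_B = T₀.
J_AC = 3.39×10^-3 m⁴, J_CB = 0.0358 m⁴, so T_A = T₀·(J_AC/a)/((J_AC/a)+(J_CB/b)) = 85550 N·m, T_B = 1.774e6 N·m.

85600 N·m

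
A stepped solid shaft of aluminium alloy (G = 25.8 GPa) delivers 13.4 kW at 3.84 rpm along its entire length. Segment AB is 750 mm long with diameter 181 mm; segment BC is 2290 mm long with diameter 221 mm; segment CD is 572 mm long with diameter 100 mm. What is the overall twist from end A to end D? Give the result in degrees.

ω = 2π·3.84/60 = 0.4021 rad/s, so T = P/ω = 13.4×10³ / 0.4021 = 33320 N·m.
J_AB = π(0.181)⁴/32 = 1.05×10^-4 m⁴; J_BC = π(0.221)⁴/32 = 2.34×10^-4 m⁴; J_CD = π(0.100)⁴/32 = 9.82×10^-6 m⁴.
θ = (T/G)·Σ L_i/J_i = (33320/25.8×10⁹)·(0.750/1.05×10^-4 + 2.29/2.34×10^-4 + 0.572/9.82×10^-6) = 0.09708 rad.

5.56°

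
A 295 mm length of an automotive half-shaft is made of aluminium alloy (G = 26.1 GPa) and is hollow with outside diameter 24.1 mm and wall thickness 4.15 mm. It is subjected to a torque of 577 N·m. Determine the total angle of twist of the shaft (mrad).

242 mrad

J = π(d_o⁴ − d_i⁴)/32 = π(0.0241⁴ − 0.0158⁴)/32 = 2.700×10^-8 m⁴.
θ = T·L/(G·J) = 577.0 × 0.295 / (26.1×10⁹ × 2.700×10^-8) = 0.2415 rad.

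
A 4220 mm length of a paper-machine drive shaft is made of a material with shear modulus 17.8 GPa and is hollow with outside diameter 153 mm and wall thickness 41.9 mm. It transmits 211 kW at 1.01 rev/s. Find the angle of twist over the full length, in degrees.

ω = 2π·1.01 = 6.346 rad/s, so T = P/ω = 211×10³ / 6.346 = 33250 N·m.
J = π(d_o⁴ − d_i⁴)/32 = π(0.153⁴ − 0.0692⁴)/32 = 5.155×10^-5 m⁴.
θ = T·L/(G·J) = 33250 × 4.22 / (17.8×10⁹ × 5.155×10^-5) = 0.1529 rad.

8.76°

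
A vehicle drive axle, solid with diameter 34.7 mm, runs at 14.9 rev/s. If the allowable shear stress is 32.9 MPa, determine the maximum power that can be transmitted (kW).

25.3 kW

J = πd⁴/32 = π(0.0347)⁴/32 = 1.423×10^-7 m⁴.
T_max = τ_allow·J/r = 3.29×10^7 × 1.423×10^-7 / 0.0174 = 269.9 N·m.
ω = 2π·14.9 = 93.62 rad/s, so P_max = T_max·ω = 2.527×10^4 W.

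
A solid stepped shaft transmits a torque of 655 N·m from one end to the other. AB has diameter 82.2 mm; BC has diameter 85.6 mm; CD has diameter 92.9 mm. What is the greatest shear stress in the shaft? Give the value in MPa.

6.01 MPa

Under the same torque, τ_max = 16T/(πd³) is largest where d is smallest — segment AB (d = 82.2 mm).
τ_max = 16·655.0/(π·(0.0822)³) = 6.006×10^6 Pa.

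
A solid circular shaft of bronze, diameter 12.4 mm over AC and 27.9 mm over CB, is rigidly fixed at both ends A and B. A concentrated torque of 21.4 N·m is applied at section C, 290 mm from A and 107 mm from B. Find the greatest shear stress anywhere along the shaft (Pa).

Compatibility: T_A·a/J_AC = T_B·b/J_CB with T_A + T_B = T₀.
J_AC = 2.32×10^-9 m⁴, J_CB = 5.95×10^-8 m⁴, so T_A = T₀·(J_AC/a)/((J_AC/a)+(J_CB/b)) = 0.3037 N·m, T_B = 21.10 N·m.
τ in each portion: τ_AC = 8.11×10^5 Pa, τ_CB = 4.95×10^6 Pa; maximum is in CB.
τ_max = T_CB·r/J = 21.10·0.0139/5.95×10^-8 = 4.947×10^6 Pa.

4.95e6 Pa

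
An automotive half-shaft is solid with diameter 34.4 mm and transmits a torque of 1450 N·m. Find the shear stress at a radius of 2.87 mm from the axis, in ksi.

J = πd⁴/32 = π(0.0344)⁴/32 = 1.375×10^-7 m⁴.
Shear stress varies linearly with radius: τ = T·r/J = 1450 × 0.00287 / 1.375×10^-7 = 3.027×10^7 Pa.

4.39 ksi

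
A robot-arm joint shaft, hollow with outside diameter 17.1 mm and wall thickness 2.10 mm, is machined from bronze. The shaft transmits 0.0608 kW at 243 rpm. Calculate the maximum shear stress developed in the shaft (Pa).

ω = 2π·243/60 = 25.45 rad/s, so T = P/ω = 0.0608×10³ / 25.45 = 2.389 N·m.
J = π(d_o⁴ − d_i⁴)/32 = π(0.0171⁴ − 0.0129⁴)/32 = 5.676×10^-9 m⁴.
τ_max = T·r/J = 2.389 × 0.00855 / 5.676×10^-9 = 3.599×10^6 Pa.

3.60e6 Pa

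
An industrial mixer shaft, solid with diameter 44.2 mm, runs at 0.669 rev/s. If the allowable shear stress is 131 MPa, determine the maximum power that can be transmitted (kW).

J = πd⁴/32 = π(0.0442)⁴/32 = 3.747×10^-7 m⁴.
T_max = τ_allow·J/r = 1.31×10^8 × 3.747×10^-7 / 0.0221 = 2221 N·m.
ω = 2π·0.669 = 4.203 rad/s, so P_max = T_max·ω = 9336 W.

9.34 kW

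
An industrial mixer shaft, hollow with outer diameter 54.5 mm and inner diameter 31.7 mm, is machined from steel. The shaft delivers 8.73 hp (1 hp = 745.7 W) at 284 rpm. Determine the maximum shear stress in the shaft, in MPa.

ω = 2π·284/60 = 29.74 rad/s, so T = P/ω = 8.73×745.7 / 29.74 = 218.9 N·m.
J = π(d_o⁴ − d_i⁴)/32 = π(0.0545⁴ − 0.0317⁴)/32 = 7.670×10^-7 m⁴.
τ_max = T·r/J = 218.9 × 0.0272 / 7.670×10^-7 = 7.777×10^6 Pa.

7.78 MPa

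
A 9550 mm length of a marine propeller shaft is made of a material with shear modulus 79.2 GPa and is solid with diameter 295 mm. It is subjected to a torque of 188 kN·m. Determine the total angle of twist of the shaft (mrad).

30.5 mrad

J = πd⁴/32 = π(0.295)⁴/32 = 7.435×10^-4 m⁴.
θ = T·L/(G·J) = 188000 × 9.55 / (79.2×10⁹ × 7.435×10^-4) = 0.03049 rad.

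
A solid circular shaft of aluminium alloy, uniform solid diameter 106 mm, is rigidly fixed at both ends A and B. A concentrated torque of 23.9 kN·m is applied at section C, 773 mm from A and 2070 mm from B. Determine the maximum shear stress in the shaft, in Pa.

With uniform GJ and both ends fixed, compatibility θ_AC = θ_CB gives T_A·a = T_B·b, together with T_A + T_B = T₀.
T_A = T₀·b/(a+b) = 23900·2070/2843 = 17400 N·m; T_B = 6498 N·m.
τ in each portion: τ_AC = 7.44×10^7 Pa, τ_CB = 2.78×10^7 Pa; maximum is in AC.
τ_max = T_AC·r/J = 17400·0.0530/1.24×10^-5 = 7.441×10^7 Pa.

7.44e7 Pa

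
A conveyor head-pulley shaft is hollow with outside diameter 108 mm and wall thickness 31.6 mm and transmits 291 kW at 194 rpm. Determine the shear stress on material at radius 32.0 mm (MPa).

ω = 2π·194/60 = 20.32 rad/s, so T = P/ω = 291×10³ / 20.32 = 14320 N·m.
J = π(d_o⁴ − d_i⁴)/32 = π(0.108⁴ − 0.0448⁴)/32 = 1.296×10^-5 m⁴.
Shear stress varies linearly with radius: τ = T·r/J = 14320 × 0.0320 / 1.296×10^-5 = 3.536×10^7 Pa.

35.4 MPa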